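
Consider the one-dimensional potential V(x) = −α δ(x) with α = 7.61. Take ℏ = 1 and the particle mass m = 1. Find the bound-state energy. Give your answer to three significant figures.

E = -29.0

For x ≠ 0 the bound state is ψ ∝ e^{−κ|x|}; integrating the TISE across the delta gives the cusp condition 2κ = 2mα/ℏ², so κ = 7.610.
Then E = −ℏ²κ²/(2m) = −mα²/(2ℏ²) = -28.96.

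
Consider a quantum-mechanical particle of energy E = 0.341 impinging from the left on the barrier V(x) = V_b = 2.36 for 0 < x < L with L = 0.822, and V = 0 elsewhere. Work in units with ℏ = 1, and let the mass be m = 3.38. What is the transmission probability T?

E < V_b: inside the barrier ψ ∝ e^{±κx} with κ = √(2m(V_b − E))/ℏ = 3.694.
κL = 3.037, sinh(κL) = 10.40.
Matching ψ, ψ′ at both faces gives T = [1 + V_b² sinh²(κL) / (4E(V_b − E))]⁻¹ = 1/219.5 = 0.00456.

T = 0.00456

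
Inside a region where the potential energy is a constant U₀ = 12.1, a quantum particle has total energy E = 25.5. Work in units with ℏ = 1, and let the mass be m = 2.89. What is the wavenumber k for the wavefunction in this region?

k = 8.80

With E > U₀ the solution is oscillatory, ψ ∝ e^{±ikx} with k = √(2m(E − U₀))/ℏ.
k = √(2 × 2.89 × 13.4) = 8.801.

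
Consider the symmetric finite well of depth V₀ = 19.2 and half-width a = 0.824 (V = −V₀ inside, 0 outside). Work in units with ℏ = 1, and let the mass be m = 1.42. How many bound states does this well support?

Define the well-strength parameter z₀ = (a/ℏ)√(2mV₀) = 0.824 × √(2·1.42·19.2) = 6.085.
A new bound state (alternating even/odd) appears each time z₀ passes a multiple of π/2, so N = ⌊2z₀/π⌋ + 1 = ⌊3.874⌋ + 1 = 4.

N = 4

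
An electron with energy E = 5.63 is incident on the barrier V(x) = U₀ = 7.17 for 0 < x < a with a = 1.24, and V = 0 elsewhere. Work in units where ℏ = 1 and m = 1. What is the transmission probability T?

T = 0.0344

Since E < U₀ the interior solution is evanescent with decay constant κ = √(2m(U₀ − E))/ℏ = 1.755.
κa = 2.176, sinh(κa) = 4.350.
The exact tunnelling result is T⁻¹ = 1 + U₀² sinh²(κa) / [4E(U₀ − E)] = 29.04, so T = 0.0344.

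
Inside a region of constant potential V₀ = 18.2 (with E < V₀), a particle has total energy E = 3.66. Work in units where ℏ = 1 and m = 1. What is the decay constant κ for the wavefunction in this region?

Since E < V₀ the TISE in this region is ψ'' = κ²ψ with κ = √(2m(V₀ − E))/ℏ.
κ = √(2 × 1 × 14.54) = 5.393.

κ = 5.39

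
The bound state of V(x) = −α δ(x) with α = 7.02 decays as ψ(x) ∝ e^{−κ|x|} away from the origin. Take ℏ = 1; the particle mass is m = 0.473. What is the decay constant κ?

κ = 3.32

Integrate −(ℏ²/2m)ψ'' − αδ(x)ψ = Eψ from −ε to +ε: the ψ'' term gives ψ'(0⁺) − ψ'(0⁻) and the δ term gives −(2mα/ℏ²)ψ(0).
With ψ ∝ e^{−κ|x|} this yields −2κ = −2mα/ℏ², so κ = mα/ℏ² = 3.320.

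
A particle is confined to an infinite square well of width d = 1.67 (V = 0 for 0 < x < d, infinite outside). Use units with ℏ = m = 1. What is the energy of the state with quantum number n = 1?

Requiring ψ(0) = ψ(d) = 0 quantises k = nπ/d, hence E_n = ℏ²k²/2m = n²π²ℏ²/(2md²).
E_1 = 1² × π² / (2 × 1 × 1.67²) = 1.769.

E = 1.77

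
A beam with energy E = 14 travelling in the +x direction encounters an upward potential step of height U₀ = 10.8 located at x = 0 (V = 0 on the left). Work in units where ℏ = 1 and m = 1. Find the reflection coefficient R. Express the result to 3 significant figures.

R = 0.125

The wavenumbers are k₁ = √(2mE)/ℏ = 5.292 on the left and k₂ = √(2m(E − U₀))/ℏ = 2.530 on the right.
Continuity of ψ and ψ′ at the step yields the reflection amplitude r = (k₁ − k₂)/(k₁ + k₂) = 0.3531; thus R = |r|² = 0.1247, T = 0.8753.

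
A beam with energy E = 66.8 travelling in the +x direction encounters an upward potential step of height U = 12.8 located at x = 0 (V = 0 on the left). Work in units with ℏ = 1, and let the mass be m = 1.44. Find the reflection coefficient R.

R = 0.00282

The wavenumbers are k₁ = √(2mE)/ℏ = 13.87 on the left and k₂ = √(2m(E − U))/ℏ = 12.47 on the right.
Matching ψ and ψ′ at x = 0 gives r = (k₁ − k₂)/(k₁ + k₂), so R = r² = 0.002823 and T = 1 − R = 0.9972.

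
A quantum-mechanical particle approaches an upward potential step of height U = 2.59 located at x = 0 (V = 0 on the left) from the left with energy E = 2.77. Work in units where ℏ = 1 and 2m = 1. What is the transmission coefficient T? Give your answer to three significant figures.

The wavenumbers are k₁ = √(2mE)/ℏ = 1.664 on the left and k₂ = √(2m(E − U))/ℏ = 0.4243 on the right.
Matching ψ and ψ′ at x = 0 gives r = (k₁ − k₂)/(k₁ + k₂), so R = r² = 0.3525 and T = 1 − R = 0.6475.

T = 0.647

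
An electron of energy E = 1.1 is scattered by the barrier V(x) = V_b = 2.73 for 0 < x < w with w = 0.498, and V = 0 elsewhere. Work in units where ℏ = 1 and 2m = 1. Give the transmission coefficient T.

E < V_b: inside the barrier ψ ∝ e^{±κx} with κ = √(2m(V_b − E))/ℏ = 1.277.
κw = 0.6358, sinh(κw) = 0.6795.
The exact tunnelling result is T⁻¹ = 1 + V_b² sinh²(κw) / [4E(V_b − E)] = 1.480, so T = 0.676.

T = 0.676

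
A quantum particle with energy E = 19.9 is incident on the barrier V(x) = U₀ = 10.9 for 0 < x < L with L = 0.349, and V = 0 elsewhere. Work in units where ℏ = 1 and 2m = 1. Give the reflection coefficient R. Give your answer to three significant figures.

R = 0.111

E > U₀: inside the barrier k₂ = √(2m(E − U₀))/ℏ = 3.000, k₂L = 1.047.
T = [1 + U₀² sin²(k₂L) / (4E(E − U₀))]⁻¹ = 1/1.124 = 0.889.
R = 1 − T = 0.111.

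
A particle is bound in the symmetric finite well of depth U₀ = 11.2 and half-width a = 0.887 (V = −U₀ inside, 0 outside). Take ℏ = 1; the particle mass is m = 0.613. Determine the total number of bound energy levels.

N = 3

Define the well-strength parameter z₀ = (a/ℏ)√(2mU₀) = 0.887 × √(2·0.613·11.2) = 3.287.
A new bound state (alternating even/odd) appears each time z₀ passes a multiple of π/2, so N = ⌊2z₀/π⌋ + 1 = ⌊2.092⌋ + 1 = 3.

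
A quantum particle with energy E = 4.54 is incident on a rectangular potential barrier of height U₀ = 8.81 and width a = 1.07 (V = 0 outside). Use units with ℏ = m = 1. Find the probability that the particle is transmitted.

T = 0.00766

Since E < U₀ the interior solution is evanescent with decay constant κ = √(2m(U₀ − E))/ℏ = 2.922.
κa = 3.127, sinh(κa) = 11.38.
Matching ψ, ψ′ at both faces gives T = [1 + U₀² sinh²(κa) / (4E(U₀ − E))]⁻¹ = 1/130.6 = 0.00766.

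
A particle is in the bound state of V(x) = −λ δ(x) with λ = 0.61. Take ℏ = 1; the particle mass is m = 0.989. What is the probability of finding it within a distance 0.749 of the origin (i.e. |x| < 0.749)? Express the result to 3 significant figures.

P = 0.595

The normalised bound state is ψ = √κ e^{−κ|x|} with κ = mλ/ℏ² = 0.6033.
P(|x| < d) = ∫_{−d}^{d} κ e^{−2κ|x|} dx = 1 − e^{−2κd} = 1 − e^{−0.9037} = 0.5949.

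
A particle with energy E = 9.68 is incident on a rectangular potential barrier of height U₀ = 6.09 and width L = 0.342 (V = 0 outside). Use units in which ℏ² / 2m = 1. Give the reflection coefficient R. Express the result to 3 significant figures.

Above the barrier the interior wavenumber is k₂ = √(2m(E − U₀))/ℏ = 1.895, giving phase k₂L = 0.6480.
Matching at both interfaces gives T⁻¹ = 1 + U₀² sin²(k₂L) / [4E(E − U₀)] = 1.097, hence T = 0.911.
R = 1 − T = 0.0886.

R = 0.0886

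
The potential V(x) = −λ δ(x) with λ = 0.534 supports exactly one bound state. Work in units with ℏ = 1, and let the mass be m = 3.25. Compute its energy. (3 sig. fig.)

E = -0.463

The bound state is ψ(x) = √κ e^{−κ|x|}. The derivative jump ψ'(0⁺) − ψ'(0⁻) = −(2mλ/ℏ²)ψ(0) fixes κ = mλ/ℏ² = 1.736.
Then E = −ℏ²κ²/(2m) = −mλ²/(2ℏ²) = -0.4634.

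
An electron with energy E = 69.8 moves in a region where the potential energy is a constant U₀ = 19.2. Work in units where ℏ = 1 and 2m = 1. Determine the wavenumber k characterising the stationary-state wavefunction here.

With E > U₀ the solution is oscillatory, ψ ∝ e^{±ikx} with k = √(2m(E − U₀))/ℏ.
k = √(2 × 0.5 × 50.6) = 7.113.

k = 7.11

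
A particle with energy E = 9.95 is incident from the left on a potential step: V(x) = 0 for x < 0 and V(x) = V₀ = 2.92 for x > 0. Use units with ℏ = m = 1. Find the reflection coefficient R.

R = 0.00750

The wavenumbers are k₁ = √(2mE)/ℏ = 4.461 on the left and k₂ = √(2m(E − V₀))/ℏ = 3.750 on the right.
Matching ψ and ψ′ at x = 0 gives r = (k₁ − k₂)/(k₁ + k₂), so R = r² = 0.007505 and T = 1 − R = 0.9925.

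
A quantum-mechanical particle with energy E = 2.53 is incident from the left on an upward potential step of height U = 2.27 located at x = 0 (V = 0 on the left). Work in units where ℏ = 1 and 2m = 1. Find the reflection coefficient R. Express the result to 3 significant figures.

On each side the TISE gives plane waves with k = √(2m(E − V))/ℏ: k₁ = √(2·½·2.53) = 1.591, k₂ = √(2·½·0.26) = 0.5099.
Continuity of ψ and ψ′ at the step yields the reflection amplitude r = (k₁ − k₂)/(k₁ + k₂) = 0.5145; thus R = |r|² = 0.2647, T = 0.7353.

R = 0.265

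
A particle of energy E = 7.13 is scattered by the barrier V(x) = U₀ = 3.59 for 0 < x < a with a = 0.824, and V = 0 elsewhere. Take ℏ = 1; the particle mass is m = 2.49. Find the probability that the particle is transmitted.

T = 0.988

E > U₀: inside the barrier k₂ = √(2m(E − U₀))/ℏ = 4.199, k₂a = 3.460.
T = [1 + U₀² sin²(k₂a) / (4E(E − U₀))]⁻¹ = 1/1.012 = 0.988.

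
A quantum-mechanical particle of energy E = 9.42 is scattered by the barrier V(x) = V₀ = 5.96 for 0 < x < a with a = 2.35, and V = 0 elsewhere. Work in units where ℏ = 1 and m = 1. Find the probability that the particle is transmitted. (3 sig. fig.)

Above the barrier the interior wavenumber is k₂ = √(2m(E − V₀))/ℏ = 2.631, giving phase k₂a = 6.182.
T = [1 + V₀² sin²(k₂a) / (4E(E − V₀))]⁻¹ = 1/1.003 = 0.997.

T = 0.997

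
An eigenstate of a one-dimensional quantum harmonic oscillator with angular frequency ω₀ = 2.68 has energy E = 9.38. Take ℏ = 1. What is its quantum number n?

n = 3

Invert E_n = (n + ½)ℏω₀: n = E/ℏω₀ − ½ = 3.000, so n = 3.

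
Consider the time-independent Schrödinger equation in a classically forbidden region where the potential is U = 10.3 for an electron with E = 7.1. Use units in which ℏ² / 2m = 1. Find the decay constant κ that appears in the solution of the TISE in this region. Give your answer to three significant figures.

κ = 1.79

Since E < U the TISE in this region is ψ'' = κ²ψ with κ = √(2m(U − E))/ℏ.
κ = √(2 × 0.5 × 3.2) = 1.789.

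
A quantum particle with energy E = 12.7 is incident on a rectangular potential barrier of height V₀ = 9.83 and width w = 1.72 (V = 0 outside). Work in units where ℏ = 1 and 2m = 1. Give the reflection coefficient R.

R = 0.0327

E > V₀: inside the barrier k₂ = √(2m(E − V₀))/ℏ = 1.694, k₂w = 2.914.
Matching at both interfaces gives T⁻¹ = 1 + V₀² sin²(k₂w) / [4E(E − V₀)] = 1.034, hence T = 0.967.
R = 1 − T = 0.0327.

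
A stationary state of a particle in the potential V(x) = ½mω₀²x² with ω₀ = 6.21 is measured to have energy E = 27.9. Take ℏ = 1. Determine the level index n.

Invert E_n = (n + ½)ℏω₀: n = E/ℏω₀ − ½ = 3.993, so n = 4.

n = 4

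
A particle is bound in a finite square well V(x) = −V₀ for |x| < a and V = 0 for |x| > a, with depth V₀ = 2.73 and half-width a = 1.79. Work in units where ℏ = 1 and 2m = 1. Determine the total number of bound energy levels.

N = 2

The dimensionless depth is z₀ = a√(2mV₀)/ℏ = 1.79 × √(2.730) = 2.958.
A new bound state (alternating even/odd) appears each time z₀ passes a multiple of π/2, so N = ⌊2z₀/π⌋ + 1 = ⌊1.883⌋ + 1 = 2.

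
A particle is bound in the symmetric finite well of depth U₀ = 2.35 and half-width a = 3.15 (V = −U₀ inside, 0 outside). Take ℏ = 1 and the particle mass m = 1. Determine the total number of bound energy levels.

Define the well-strength parameter z₀ = (a/ℏ)√(2mU₀) = 3.15 × √(2·1·2.35) = 6.829.
A new bound state (alternating even/odd) appears each time z₀ passes a multiple of π/2, so N = ⌊2z₀/π⌋ + 1 = ⌊4.348⌋ + 1 = 5.

N = 5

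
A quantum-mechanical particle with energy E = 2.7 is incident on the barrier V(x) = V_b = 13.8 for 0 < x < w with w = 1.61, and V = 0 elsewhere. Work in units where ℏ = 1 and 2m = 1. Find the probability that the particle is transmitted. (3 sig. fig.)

E < V_b: inside the barrier ψ ∝ e^{±κx} with κ = √(2m(V_b − E))/ℏ = 3.332.
κw = 5.364, sinh(κw) = 106.8.
The exact tunnelling result is T⁻¹ = 1 + V_b² sinh²(κw) / [4E(V_b − E)] = 18120, so T = 0.0000552.

T = 0.0000552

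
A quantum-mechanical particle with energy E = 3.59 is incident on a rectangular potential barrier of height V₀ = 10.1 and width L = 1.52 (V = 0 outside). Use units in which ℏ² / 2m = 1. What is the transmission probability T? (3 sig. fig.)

E < V₀: inside the barrier ψ ∝ e^{±κx} with κ = √(2m(V₀ − E))/ℏ = 2.551.
κL = 3.878, sinh(κL) = 24.16.
Matching ψ, ψ′ at both faces gives T = [1 + V₀² sinh²(κL) / (4E(V₀ − E))]⁻¹ = 1/637.9 = 0.00157.

T = 0.00157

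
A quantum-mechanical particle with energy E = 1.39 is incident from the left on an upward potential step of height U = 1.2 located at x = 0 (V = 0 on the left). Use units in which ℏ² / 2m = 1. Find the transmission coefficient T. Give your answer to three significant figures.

T = 0.788

The wavenumbers are k₁ = √(2mE)/ℏ = 1.179 on the left and k₂ = √(2m(E − U))/ℏ = 0.4359 on the right.
Continuity of ψ and ψ′ at the step yields the reflection amplitude r = (k₁ − k₂)/(k₁ + k₂) = 0.4602; thus R = |r|² = 0.2117, T = 0.7883.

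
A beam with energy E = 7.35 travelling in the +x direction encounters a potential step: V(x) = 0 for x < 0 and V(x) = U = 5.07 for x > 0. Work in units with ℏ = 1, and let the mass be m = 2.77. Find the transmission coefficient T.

On each side the TISE gives plane waves with k = √(2m(E − V))/ℏ: k₁ = √(2·2.77·7.35) = 6.381, k₂ = √(2·2.77·2.28) = 3.554.
Continuity of ψ and ψ′ at the step yields the reflection amplitude r = (k₁ − k₂)/(k₁ + k₂) = 0.2846; thus R = |r|² = 0.08097, T = 0.9190.

T = 0.919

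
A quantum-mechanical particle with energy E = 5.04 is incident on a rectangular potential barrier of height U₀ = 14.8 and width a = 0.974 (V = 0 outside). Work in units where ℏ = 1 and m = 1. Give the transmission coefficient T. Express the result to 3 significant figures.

E < U₀: inside the barrier ψ ∝ e^{±κx} with κ = √(2m(U₀ − E))/ℏ = 4.418.
κa = 4.303, sinh(κa) = 36.96.
Matching ψ, ψ′ at both faces gives T = [1 + U₀² sinh²(κa) / (4E(U₀ − E))]⁻¹ = 1/1522 = 0.000657.

T = 0.000657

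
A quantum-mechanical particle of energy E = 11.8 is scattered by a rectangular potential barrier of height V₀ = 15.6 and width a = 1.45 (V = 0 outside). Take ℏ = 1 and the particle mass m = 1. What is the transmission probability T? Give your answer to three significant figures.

Since E < V₀ the interior solution is evanescent with decay constant κ = √(2m(V₀ − E))/ℏ = 2.757.
κa = 3.997, sinh(κa) = 27.22.
Matching ψ, ψ′ at both faces gives T = [1 + V₀² sinh²(κa) / (4E(V₀ − E))]⁻¹ = 1/1006 = 0.000994.

T = 0.000994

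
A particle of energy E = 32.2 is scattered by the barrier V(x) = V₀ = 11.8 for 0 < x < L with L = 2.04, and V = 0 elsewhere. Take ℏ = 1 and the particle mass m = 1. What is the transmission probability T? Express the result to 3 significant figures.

E > V₀: inside the barrier k₂ = √(2m(E − V₀))/ℏ = 6.387, k₂L = 13.03.
T = [1 + V₀² sin²(k₂L) / (4E(E − V₀))]⁻¹ = 1/1.011 = 0.989.

T = 0.989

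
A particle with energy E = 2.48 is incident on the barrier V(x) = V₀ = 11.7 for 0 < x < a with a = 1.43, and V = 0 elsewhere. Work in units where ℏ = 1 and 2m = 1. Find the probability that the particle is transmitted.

T = 0.000452

E < V₀: inside the barrier ψ ∝ e^{±κx} with κ = √(2m(V₀ − E))/ℏ = 3.036.
κa = 4.342, sinh(κa) = 38.43.
The exact tunnelling result is T⁻¹ = 1 + V₀² sinh²(κa) / [4E(V₀ − E)] = 2211, so T = 0.000452.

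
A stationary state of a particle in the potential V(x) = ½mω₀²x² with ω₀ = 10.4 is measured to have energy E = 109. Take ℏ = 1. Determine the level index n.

E_n = ℏω₀(n + ½) ⇒ n = E/(ℏω₀) − ½ = 109/10.4 − 0.5 = 9.981 → n = 10.

n = 10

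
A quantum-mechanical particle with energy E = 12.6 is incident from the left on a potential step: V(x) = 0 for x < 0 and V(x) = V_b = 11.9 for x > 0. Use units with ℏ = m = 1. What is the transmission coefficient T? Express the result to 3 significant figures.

T = 0.617

On each side the TISE gives plane waves with k = √(2m(E − V))/ℏ: k₁ = √(2·1·12.6) = 5.020, k₂ = √(2·1·0.7) = 1.183.
Continuity of ψ and ψ′ at the step yields the reflection amplitude r = (k₁ − k₂)/(k₁ + k₂) = 0.6185; thus R = |r|² = 0.3826, T = 0.6174.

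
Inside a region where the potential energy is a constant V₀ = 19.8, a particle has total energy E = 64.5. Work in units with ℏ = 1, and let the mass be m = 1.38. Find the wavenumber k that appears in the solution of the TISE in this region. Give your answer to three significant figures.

k = 11.1

With E > V₀ the solution is oscillatory, ψ ∝ e^{±ikx} with k = √(2m(E − V₀))/ℏ.
k = √(2 × 1.38 × 44.7) = 11.11.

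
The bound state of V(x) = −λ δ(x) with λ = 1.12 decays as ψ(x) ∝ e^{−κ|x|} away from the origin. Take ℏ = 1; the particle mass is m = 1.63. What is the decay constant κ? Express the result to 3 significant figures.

Integrate −(ℏ²/2m)ψ'' − λδ(x)ψ = Eψ from −ε to +ε: the ψ'' term gives ψ'(0⁺) − ψ'(0⁻) and the δ term gives −(2mλ/ℏ²)ψ(0).
With ψ ∝ e^{−κ|x|} this yields −2κ = −2mλ/ℏ², so κ = mλ/ℏ² = 1.826.

κ = 1.83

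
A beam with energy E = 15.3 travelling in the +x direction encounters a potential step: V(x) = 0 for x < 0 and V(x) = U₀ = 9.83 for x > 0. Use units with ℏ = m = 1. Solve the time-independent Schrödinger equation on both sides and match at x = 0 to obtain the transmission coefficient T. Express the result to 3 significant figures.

The wavenumbers are k₁ = √(2mE)/ℏ = 5.532 on the left and k₂ = √(2m(E − U₀))/ℏ = 3.308 on the right.
Continuity of ψ and ψ′ at the step yields the reflection amplitude r = (k₁ − k₂)/(k₁ + k₂) = 0.2516; thus R = |r|² = 0.06331, T = 0.9367.

T = 0.937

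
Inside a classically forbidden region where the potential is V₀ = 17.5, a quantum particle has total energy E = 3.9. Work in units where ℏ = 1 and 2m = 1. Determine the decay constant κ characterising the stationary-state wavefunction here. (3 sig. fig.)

κ = 3.69

Since E < V₀ the TISE in this region is ψ'' = κ²ψ with κ = √(2m(V₀ − E))/ℏ.
κ = √(2 × 0.5 × 13.6) = 3.688.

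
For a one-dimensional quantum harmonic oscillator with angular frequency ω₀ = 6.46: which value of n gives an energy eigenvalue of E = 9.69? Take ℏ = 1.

n = 1

Invert E_n = (n + ½)ℏω₀: n = E/ℏω₀ − ½ = 1.000, so n = 1.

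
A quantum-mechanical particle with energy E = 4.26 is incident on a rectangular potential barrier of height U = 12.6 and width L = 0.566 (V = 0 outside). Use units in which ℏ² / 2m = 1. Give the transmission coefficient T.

T = 0.128

E < U: inside the barrier ψ ∝ e^{±κx} with κ = √(2m(U − E))/ℏ = 2.888.
κL = 1.635, sinh(κL) = 2.466.
The exact tunnelling result is T⁻¹ = 1 + U² sinh²(κL) / [4E(U − E)] = 7.794, so T = 0.128.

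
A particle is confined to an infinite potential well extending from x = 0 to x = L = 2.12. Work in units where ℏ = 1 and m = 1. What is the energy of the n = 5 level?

Requiring ψ(0) = ψ(L) = 0 quantises k = nπ/L, hence E_n = ℏ²k²/2m = n²π²ℏ²/(2mL²).
E_5 = 5² × π² / (2 × 1 × 2.12²) = 27.45.

E = 27.4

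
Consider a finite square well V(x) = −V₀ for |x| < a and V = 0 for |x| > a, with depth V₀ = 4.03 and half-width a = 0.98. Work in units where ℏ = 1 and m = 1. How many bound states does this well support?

Define the well-strength parameter z₀ = (a/ℏ)√(2mV₀) = 0.98 × √(2·1·4.03) = 2.782.
A new bound state (alternating even/odd) appears each time z₀ passes a multiple of π/2, so N = ⌊2z₀/π⌋ + 1 = ⌊1.771⌋ + 1 = 2.

N = 2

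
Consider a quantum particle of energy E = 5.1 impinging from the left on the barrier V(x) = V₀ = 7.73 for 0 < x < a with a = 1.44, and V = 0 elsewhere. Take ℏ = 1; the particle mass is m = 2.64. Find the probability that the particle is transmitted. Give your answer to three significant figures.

E < V₀: inside the barrier ψ ∝ e^{±κx} with κ = √(2m(V₀ − E))/ℏ = 3.726.
κa = 5.366, sinh(κa) = 107.0.
The exact tunnelling result is T⁻¹ = 1 + V₀² sinh²(κa) / [4E(V₀ − E)] = 12750, so T = 0.0000784.

T = 0.0000784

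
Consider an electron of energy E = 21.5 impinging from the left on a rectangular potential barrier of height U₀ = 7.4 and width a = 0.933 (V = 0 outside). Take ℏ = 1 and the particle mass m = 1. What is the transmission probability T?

T = 0.959

E > U₀: inside the barrier k₂ = √(2m(E − U₀))/ℏ = 5.310, k₂a = 4.955.
Matching at both interfaces gives T⁻¹ = 1 + U₀² sin²(k₂a) / [4E(E − U₀)] = 1.043, hence T = 0.959.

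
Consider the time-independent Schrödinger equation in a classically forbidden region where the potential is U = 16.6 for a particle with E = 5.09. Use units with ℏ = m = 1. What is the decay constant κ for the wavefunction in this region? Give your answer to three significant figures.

Since E < U the TISE in this region is ψ'' = κ²ψ with κ = √(2m(U − E))/ℏ.
κ = √(2 × 1 × 11.51) = 4.798.

κ = 4.80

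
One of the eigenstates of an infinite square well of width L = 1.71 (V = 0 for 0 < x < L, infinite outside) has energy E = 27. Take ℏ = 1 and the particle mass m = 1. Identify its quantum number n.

n = 4

For an infinite well E_n = n²π²ℏ²/(2mL²), so n = (L/πℏ)√(2mE).
n = (1.71/π) × √(2 × 1 × 27) = 4.000 → n = 4.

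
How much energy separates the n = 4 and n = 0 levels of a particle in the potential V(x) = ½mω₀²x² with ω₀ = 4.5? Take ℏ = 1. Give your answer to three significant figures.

E_n = ℏω₀(n + ½), so ΔE = (4 − 0) ℏω₀ = 4 × 4.5 = 18.00.

ΔE = 18.0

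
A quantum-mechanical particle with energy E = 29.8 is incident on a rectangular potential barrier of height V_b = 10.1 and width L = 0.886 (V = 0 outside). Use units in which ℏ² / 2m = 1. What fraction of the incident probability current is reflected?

E > V_b: inside the barrier k₂ = √(2m(E − V_b))/ℏ = 4.438, k₂L = 3.932.
T = [1 + V_b² sin²(k₂L) / (4E(E − V_b))]⁻¹ = 1/1.022 = 0.979.
R = 1 − T = 0.0215.

R = 0.0215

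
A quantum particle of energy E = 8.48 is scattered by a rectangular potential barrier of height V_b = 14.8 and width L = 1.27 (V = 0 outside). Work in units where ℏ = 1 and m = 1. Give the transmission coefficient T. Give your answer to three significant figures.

T = 0.000469

Since E < V_b the interior solution is evanescent with decay constant κ = √(2m(V_b − E))/ℏ = 3.555.
κL = 4.515, sinh(κL) = 45.69.
The exact tunnelling result is T⁻¹ = 1 + V_b² sinh²(κL) / [4E(V_b − E)] = 2134, so T = 0.000469.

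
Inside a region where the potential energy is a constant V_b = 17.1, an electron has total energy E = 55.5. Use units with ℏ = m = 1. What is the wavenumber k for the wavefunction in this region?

With E > V_b the solution is oscillatory, ψ ∝ e^{±ikx} with k = √(2m(E − V_b))/ℏ.
k = √(2 × 1 × 38.4) = 8.764.

k = 8.76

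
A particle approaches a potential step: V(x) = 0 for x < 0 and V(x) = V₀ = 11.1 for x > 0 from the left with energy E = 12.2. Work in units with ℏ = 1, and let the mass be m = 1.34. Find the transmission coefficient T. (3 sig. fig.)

T = 0.710

On each side the TISE gives plane waves with k = √(2m(E − V))/ℏ: k₁ = √(2·1.34·12.2) = 5.718, k₂ = √(2·1.34·1.1) = 1.717.
Matching ψ and ψ′ at x = 0 gives r = (k₁ − k₂)/(k₁ + k₂), so R = r² = 0.2896 and T = 1 − R = 0.7104.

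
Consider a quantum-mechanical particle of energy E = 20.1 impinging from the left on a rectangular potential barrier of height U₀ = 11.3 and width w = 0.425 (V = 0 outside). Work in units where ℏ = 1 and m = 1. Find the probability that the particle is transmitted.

T = 0.853

Above the barrier the interior wavenumber is k₂ = √(2m(E − U₀))/ℏ = 4.195, giving phase k₂w = 1.783.
Matching at both interfaces gives T⁻¹ = 1 + U₀² sin²(k₂w) / [4E(E − U₀)] = 1.172, hence T = 0.853.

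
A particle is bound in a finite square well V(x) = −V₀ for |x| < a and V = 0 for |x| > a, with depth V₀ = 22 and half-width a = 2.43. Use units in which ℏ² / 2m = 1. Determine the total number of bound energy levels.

N = 8

Define the well-strength parameter z₀ = (a/ℏ)√(2mV₀) = 2.43 × √(2·0.5·22) = 11.40.
The even/odd transcendental equations gain one root per π/2 in z₀, giving N = 1 + ⌊2z₀/π⌋ = 1 + ⌊7.256⌋ = 8.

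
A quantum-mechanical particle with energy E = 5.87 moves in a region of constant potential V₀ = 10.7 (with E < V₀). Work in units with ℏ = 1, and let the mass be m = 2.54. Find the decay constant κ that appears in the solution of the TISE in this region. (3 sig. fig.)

κ = 4.95

Since E < V₀ the TISE in this region is ψ'' = κ²ψ with κ = √(2m(V₀ − E))/ℏ.
κ = √(2 × 2.54 × 4.83) = 4.953.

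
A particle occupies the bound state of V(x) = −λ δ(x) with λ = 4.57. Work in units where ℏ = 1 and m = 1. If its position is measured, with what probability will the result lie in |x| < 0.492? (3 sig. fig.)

The normalised bound state is ψ = √κ e^{−κ|x|} with κ = mλ/ℏ² = 4.570.
P(|x| < d) = ∫_{−d}^{d} κ e^{−2κ|x|} dx = 1 − e^{−2κd} = 1 − e^{−4.497} = 0.9889.

P = 0.989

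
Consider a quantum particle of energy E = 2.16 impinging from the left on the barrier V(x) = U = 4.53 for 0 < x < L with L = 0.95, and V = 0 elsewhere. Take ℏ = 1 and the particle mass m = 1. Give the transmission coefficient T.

E < U: inside the barrier ψ ∝ e^{±κx} with κ = √(2m(U − E))/ℏ = 2.177.
κL = 2.068, sinh(κL) = 3.892.
Matching ψ, ψ′ at both faces gives T = [1 + U² sinh²(κL) / (4E(U − E))]⁻¹ = 1/16.18 = 0.0618.

T = 0.0618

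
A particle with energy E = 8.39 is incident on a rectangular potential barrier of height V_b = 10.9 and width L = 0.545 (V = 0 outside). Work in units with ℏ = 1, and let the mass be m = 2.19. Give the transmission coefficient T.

T = 0.0747

E < V_b: inside the barrier ψ ∝ e^{±κx} with κ = √(2m(V_b − E))/ℏ = 3.316.
κL = 1.807, sinh(κL) = 2.964.
The exact tunnelling result is T⁻¹ = 1 + V_b² sinh²(κL) / [4E(V_b − E)] = 13.39, so T = 0.0747.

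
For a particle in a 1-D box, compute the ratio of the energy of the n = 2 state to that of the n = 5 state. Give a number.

0.16

E_n = n²π²ℏ²/(2mL²) so the ratio is n₂²/n₁² = 4/25 = 0.16.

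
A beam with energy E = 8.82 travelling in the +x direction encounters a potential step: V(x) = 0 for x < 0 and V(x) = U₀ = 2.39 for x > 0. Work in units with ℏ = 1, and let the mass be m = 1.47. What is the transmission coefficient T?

T = 0.994

On each side the TISE gives plane waves with k = √(2m(E − V))/ℏ: k₁ = √(2·1.47·8.82) = 5.092, k₂ = √(2·1.47·6.43) = 4.348.
Continuity of ψ and ψ′ at the step yields the reflection amplitude r = (k₁ − k₂)/(k₁ + k₂) = 0.07885; thus R = |r|² = 0.006217, T = 0.9938.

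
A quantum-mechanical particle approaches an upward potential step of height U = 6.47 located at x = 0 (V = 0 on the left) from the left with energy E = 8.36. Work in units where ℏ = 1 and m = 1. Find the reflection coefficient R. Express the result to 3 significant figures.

On each side the TISE gives plane waves with k = √(2m(E − V))/ℏ: k₁ = √(2·1·8.36) = 4.089, k₂ = √(2·1·1.89) = 1.944.
Matching ψ and ψ′ at x = 0 gives r = (k₁ − k₂)/(k₁ + k₂), so R = r² = 0.1264 and T = 1 − R = 0.8736.

R = 0.126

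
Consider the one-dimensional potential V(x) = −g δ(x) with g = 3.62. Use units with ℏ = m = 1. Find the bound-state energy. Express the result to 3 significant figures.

E = -6.55

The bound state is ψ(x) = √κ e^{−κ|x|}. The derivative jump ψ'(0⁺) − ψ'(0⁻) = −(2mg/ℏ²)ψ(0) fixes κ = mg/ℏ² = 3.620.
Then E = −ℏ²κ²/(2m) = −mg²/(2ℏ²) = -6.552.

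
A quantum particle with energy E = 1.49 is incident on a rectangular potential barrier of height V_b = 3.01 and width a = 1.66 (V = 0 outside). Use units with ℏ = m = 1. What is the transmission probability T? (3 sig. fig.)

Since E < V_b the interior solution is evanescent with decay constant κ = √(2m(V_b − E))/ℏ = 1.744.
κa = 2.894, sinh(κa) = 9.008.
The exact tunnelling result is T⁻¹ = 1 + V_b² sinh²(κa) / [4E(V_b − E)] = 82.15, so T = 0.0122.

T = 0.0122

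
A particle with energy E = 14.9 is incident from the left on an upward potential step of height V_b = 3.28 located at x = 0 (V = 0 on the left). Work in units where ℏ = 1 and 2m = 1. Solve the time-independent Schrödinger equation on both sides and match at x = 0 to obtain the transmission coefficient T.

On each side the TISE gives plane waves with k = √(2m(E − V))/ℏ: k₁ = √(2·½·14.9) = 3.860, k₂ = √(2·½·11.62) = 3.409.
Matching ψ and ψ′ at x = 0 gives r = (k₁ − k₂)/(k₁ + k₂), so R = r² = 0.003854 and T = 1 − R = 0.9961.

T = 0.996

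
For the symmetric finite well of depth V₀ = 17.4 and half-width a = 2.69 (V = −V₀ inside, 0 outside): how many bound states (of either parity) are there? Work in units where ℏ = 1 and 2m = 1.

The dimensionless depth is z₀ = a√(2mV₀)/ℏ = 2.69 × √(17.40) = 11.22.
A new bound state (alternating even/odd) appears each time z₀ passes a multiple of π/2, so N = ⌊2z₀/π⌋ + 1 = ⌊7.143⌋ + 1 = 8.

N = 8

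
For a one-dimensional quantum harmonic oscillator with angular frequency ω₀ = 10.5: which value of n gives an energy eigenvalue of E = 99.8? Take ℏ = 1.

Invert E_n = (n + ½)ℏω₀: n = E/ℏω₀ − ½ = 9.005, so n = 9.

n = 9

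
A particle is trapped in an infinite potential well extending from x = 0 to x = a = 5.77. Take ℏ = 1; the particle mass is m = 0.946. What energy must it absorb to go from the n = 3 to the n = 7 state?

E_n = n²π²ℏ²/(2ma²), so ΔE = (7² − 3²) π²ℏ²/(2ma²).
ΔE = 40 × π² / (2 × 0.946 × 5.77²) = 6.267.

ΔE = 6.27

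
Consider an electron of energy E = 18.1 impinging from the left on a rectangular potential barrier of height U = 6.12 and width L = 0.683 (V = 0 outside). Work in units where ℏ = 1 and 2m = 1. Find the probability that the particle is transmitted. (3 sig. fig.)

Above the barrier the interior wavenumber is k₂ = √(2m(E − U))/ℏ = 3.461, giving phase k₂L = 2.364.
Matching at both interfaces gives T⁻¹ = 1 + U² sin²(k₂L) / [4E(E − U)] = 1.021, hence T = 0.979.

T = 0.979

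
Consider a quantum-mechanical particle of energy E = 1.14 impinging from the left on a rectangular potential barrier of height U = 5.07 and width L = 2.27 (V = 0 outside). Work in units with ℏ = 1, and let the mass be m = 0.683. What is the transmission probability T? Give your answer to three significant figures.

T = 0.0000753

E < U: inside the barrier ψ ∝ e^{±κx} with κ = √(2m(U − E))/ℏ = 2.317.
κL = 5.260, sinh(κL) = 96.19.
Matching ψ, ψ′ at both faces gives T = [1 + U² sinh²(κL) / (4E(U − E))]⁻¹ = 1/13270 = 0.0000753.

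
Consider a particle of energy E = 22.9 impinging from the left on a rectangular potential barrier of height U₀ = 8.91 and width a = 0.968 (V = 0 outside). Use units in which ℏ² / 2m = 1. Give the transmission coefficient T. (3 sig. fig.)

E > U₀: inside the barrier k₂ = √(2m(E − U₀))/ℏ = 3.740, k₂a = 3.621.
Matching at both interfaces gives T⁻¹ = 1 + U₀² sin²(k₂a) / [4E(E − U₀)] = 1.013, hence T = 0.987.

T = 0.987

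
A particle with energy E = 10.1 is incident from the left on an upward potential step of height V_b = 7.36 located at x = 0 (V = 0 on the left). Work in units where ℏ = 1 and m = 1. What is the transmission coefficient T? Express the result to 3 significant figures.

On each side the TISE gives plane waves with k = √(2m(E − V))/ℏ: k₁ = √(2·1·10.1) = 4.494, k₂ = √(2·1·2.74) = 2.341.
Matching ψ and ψ′ at x = 0 gives r = (k₁ − k₂)/(k₁ + k₂), so R = r² = 0.09926 and T = 1 − R = 0.9007.

T = 0.901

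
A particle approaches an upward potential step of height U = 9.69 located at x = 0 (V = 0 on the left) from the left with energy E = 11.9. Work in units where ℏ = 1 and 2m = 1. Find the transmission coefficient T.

T = 0.842

On each side the TISE gives plane waves with k = √(2m(E − V))/ℏ: k₁ = √(2·½·11.9) = 3.450, k₂ = √(2·½·2.21) = 1.487.
Matching ψ and ψ′ at x = 0 gives r = (k₁ − k₂)/(k₁ + k₂), so R = r² = 0.1581 and T = 1 − R = 0.8419.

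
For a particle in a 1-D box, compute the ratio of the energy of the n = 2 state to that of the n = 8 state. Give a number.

0.0625

Since E_n ∝ n², the ratio is (2/8)² = 0.0625.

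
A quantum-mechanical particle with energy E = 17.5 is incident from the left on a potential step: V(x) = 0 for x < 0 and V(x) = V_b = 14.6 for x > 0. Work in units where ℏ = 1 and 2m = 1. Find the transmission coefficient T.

The wavenumbers are k₁ = √(2mE)/ℏ = 4.183 on the left and k₂ = √(2m(E − V_b))/ℏ = 1.703 on the right.
Continuity of ψ and ψ′ at the step yields the reflection amplitude r = (k₁ − k₂)/(k₁ + k₂) = 0.4214; thus R = |r|² = 0.1776, T = 0.8224.

T = 0.822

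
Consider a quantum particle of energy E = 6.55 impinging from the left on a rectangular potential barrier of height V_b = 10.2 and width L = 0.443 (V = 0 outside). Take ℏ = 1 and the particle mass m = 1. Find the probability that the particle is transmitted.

E < V_b: inside the barrier ψ ∝ e^{±κx} with κ = √(2m(V_b − E))/ℏ = 2.702.
κL = 1.197, sinh(κL) = 1.504.
The exact tunnelling result is T⁻¹ = 1 + V_b² sinh²(κL) / [4E(V_b − E)] = 3.461, so T = 0.289.

T = 0.289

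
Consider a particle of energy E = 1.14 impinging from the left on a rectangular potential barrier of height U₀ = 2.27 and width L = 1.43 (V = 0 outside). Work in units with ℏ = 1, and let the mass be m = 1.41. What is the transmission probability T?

T = 0.0240

E < U₀: inside the barrier ψ ∝ e^{±κx} with κ = √(2m(U₀ − E))/ℏ = 1.785.
κL = 2.553, sinh(κL) = 6.382.
The exact tunnelling result is T⁻¹ = 1 + U₀² sinh²(κL) / [4E(U₀ − E)] = 41.73, so T = 0.0240.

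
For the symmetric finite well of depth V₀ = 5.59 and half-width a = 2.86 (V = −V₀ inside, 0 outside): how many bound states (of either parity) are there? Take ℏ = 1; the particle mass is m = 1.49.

N = 8

Define the well-strength parameter z₀ = (a/ℏ)√(2mV₀) = 2.86 × √(2·1.49·5.59) = 11.67.
The even/odd transcendental equations gain one root per π/2 in z₀, giving N = 1 + ⌊2z₀/π⌋ = 1 + ⌊7.431⌋ = 8.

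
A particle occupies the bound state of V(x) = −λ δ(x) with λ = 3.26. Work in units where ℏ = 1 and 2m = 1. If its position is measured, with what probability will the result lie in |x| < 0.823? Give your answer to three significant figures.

The normalised bound state is ψ = √κ e^{−κ|x|} with κ = mλ/ℏ² = 1.630.
P(|x| < d) = ∫_{−d}^{d} κ e^{−2κ|x|} dx = 1 − e^{−2κd} = 1 − e^{−2.683} = 0.9316.

P = 0.932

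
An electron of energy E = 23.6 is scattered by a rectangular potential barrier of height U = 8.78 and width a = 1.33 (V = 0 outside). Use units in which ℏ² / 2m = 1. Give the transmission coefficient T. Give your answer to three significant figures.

T = 0.956

E > U: inside the barrier k₂ = √(2m(E − U))/ℏ = 3.850, k₂a = 5.120.
Matching at both interfaces gives T⁻¹ = 1 + U² sin²(k₂a) / [4E(E − U)] = 1.046, hence T = 0.956.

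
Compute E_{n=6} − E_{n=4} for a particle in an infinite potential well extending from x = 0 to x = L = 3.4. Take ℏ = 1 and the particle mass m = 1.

ΔE = 8.54

E_n = n²π²ℏ²/(2mL²), so ΔE = (6² − 4²) π²ℏ²/(2mL²).
ΔE = 20 × π² / (2 × 1 × 3.4²) = 8.538.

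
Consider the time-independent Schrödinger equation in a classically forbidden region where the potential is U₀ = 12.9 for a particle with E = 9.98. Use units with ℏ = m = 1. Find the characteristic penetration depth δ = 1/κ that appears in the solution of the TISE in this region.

Since E < U₀ the TISE in this region is ψ'' = κ²ψ with κ = √(2m(U₀ − E))/ℏ.
κ = √(2 × 1 × 2.92) = 2.417. The penetration depth is δ = 1/κ = 0.414.

δ = 0.414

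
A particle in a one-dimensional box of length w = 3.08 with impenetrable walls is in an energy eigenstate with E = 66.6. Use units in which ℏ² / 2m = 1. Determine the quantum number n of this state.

n = 8

For an infinite well E_n = n²π²ℏ²/(2mw²), so n = (w/πℏ)√(2mE).
n = (3.08/π) × √(2 × 0.5 × 66.6) = 8.001 → n = 8.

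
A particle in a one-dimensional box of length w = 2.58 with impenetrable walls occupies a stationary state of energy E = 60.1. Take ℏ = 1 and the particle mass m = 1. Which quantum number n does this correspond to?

For an infinite well E_n = n²π²ℏ²/(2mw²), so n = (w/πℏ)√(2mE).
n = (2.58/π) × √(2 × 1 × 60.1) = 9.004 → n = 9.

n = 9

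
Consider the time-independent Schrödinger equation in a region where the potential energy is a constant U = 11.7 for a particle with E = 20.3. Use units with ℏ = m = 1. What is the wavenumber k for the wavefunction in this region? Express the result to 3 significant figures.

k = 4.15

With E > U the solution is oscillatory, ψ ∝ e^{±ikx} with k = √(2m(E − U))/ℏ.
k = √(2 × 1 × 8.6) = 4.147.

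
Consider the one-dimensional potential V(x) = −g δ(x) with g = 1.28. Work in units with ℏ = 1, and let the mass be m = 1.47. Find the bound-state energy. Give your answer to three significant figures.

For x ≠ 0 the bound state is ψ ∝ e^{−κ|x|}; integrating the TISE across the delta gives the cusp condition 2κ = 2mg/ℏ², so κ = 1.882.
Then E = −ℏ²κ²/(2m) = −mg²/(2ℏ²) = -1.204.

E = -1.20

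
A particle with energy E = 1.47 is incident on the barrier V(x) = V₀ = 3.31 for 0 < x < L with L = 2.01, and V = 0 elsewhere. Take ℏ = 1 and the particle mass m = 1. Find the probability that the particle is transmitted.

T = 0.00177

Since E < V₀ the interior solution is evanescent with decay constant κ = √(2m(V₀ − E))/ℏ = 1.918.
κL = 3.856, sinh(κL) = 23.62.
The exact tunnelling result is T⁻¹ = 1 + V₀² sinh²(κL) / [4E(V₀ − E)] = 566.1, so T = 0.00177.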